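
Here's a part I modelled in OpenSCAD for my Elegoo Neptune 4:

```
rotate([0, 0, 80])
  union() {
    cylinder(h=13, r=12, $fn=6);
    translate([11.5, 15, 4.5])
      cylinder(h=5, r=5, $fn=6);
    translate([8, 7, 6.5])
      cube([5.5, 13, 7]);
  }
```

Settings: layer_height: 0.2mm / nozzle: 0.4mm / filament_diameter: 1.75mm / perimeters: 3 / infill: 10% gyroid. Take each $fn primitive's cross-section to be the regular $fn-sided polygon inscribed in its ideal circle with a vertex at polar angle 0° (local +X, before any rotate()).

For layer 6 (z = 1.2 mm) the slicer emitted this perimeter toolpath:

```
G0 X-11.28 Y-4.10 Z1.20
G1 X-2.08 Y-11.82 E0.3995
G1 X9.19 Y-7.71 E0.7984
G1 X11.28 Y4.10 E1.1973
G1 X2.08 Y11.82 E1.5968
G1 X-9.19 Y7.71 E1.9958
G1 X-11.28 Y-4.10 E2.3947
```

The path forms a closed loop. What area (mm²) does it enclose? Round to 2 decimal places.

374.11 mm²

Apply the shoelace formula to the sequence of (X, Y) vertices; enclosed area = 374.11 mm².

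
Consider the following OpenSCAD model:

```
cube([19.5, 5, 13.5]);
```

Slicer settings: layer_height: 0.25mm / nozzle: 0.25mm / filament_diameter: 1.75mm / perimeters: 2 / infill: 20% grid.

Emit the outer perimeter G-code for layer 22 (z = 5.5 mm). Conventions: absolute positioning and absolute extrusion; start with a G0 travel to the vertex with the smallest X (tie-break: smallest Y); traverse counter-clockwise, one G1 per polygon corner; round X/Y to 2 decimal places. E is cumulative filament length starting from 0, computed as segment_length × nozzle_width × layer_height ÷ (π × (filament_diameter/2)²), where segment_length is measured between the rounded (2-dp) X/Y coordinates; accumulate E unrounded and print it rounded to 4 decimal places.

G0 X0.00 Y0.00 Z5.50
G1 X19.50 Y0.00 E0.5067
G1 X19.50 Y5.00 E0.6366
G1 X0.00 Y5.00 E1.1433
G1 X0.00 Y0.00 E1.2732

At z = 5.5 mm: the 19.5×5 cube contributes its full rectangle. The outline is a single polygon with 4 vertices. Extrusion per mm of travel: 0.25 × 0.25 / (π × 0.875²) = 0.025984. Accumulating E over each segment gives final E = 1.2732.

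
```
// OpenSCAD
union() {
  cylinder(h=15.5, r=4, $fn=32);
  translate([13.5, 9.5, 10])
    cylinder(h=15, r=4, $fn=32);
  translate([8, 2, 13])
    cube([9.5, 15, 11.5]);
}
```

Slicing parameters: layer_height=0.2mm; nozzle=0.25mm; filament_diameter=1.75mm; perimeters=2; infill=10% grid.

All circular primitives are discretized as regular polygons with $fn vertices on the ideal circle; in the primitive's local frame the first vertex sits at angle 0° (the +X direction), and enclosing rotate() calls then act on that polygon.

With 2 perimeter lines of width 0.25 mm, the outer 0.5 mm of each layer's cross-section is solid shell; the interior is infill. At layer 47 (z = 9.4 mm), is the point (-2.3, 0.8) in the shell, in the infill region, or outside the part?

At z = 9.4 mm: the r=4 cylinder contributes a regular 32-gon of circumradius 4; the cylinder at (13.5, 9.5) does not reach this height (z outside [10, 25]); the cube at (8, 2) is absent (z outside [13, 24.5]); Merging all regions: only the r=4 cylinder is present, so the union is just that shape — 1 connected region. Overall, the cross-section is a single solid region. The nearest boundary edge runs (-3.70, 1.53)→(-3.92, 0.78); distance from the point to it = 1.55 mm. The point is inside the cross-section and 1.55 mm from the nearest boundary — more than the 0.5 mm shell width (2 × 0.25), so it's in the infill interior.

infill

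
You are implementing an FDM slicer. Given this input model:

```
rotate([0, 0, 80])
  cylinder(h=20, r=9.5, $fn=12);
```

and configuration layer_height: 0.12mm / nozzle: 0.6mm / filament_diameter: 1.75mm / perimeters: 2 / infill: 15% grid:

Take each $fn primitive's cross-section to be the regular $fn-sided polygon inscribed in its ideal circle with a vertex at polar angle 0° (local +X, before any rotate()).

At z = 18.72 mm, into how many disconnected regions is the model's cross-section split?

At z = 18.72 mm: the r=9.5 cylinder contributes a regular 12-gon of circumradius 9.5; (whole slice rotated 80° about Z — lengths, areas and connectivity unchanged). The result has 1 disconnected region.

1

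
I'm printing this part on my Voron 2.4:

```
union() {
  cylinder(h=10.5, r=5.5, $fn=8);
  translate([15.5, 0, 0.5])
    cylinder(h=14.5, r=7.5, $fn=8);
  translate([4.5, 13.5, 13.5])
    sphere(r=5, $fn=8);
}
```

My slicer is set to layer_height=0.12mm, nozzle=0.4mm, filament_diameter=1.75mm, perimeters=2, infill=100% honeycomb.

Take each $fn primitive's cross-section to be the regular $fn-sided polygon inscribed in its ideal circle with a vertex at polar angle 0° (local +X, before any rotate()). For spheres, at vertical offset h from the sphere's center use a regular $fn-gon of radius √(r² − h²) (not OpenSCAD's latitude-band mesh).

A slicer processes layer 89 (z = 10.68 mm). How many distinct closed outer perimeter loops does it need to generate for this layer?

2

At z = 10.68 mm: the cylinder is absent (z outside [0, 10.5]); the cylinder at (15.5, 0): section is a regular 8-gon, circumradius r=7.5; the sphere at (4.5, 13.5): section is a regular 8-gon, circumradius = √(r²−h²) = √(5²−2.82²) = 4.129; Merging all regions: the 2 present regions are separate (no shared area or edge), so areas and boundary lengths simply add and each stays a separate island — 2 connected regions. The result has 2 disconnected regions.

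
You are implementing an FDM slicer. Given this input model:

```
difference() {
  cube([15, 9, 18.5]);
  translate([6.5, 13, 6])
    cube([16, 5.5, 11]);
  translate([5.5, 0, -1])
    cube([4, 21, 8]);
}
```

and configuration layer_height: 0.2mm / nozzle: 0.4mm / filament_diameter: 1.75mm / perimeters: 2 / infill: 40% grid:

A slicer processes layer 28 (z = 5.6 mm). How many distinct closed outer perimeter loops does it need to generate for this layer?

2

At z = 5.6 mm: the 15×9 cube contributes its full rectangle; the cube at (6.5, 13) does not reach this height (z outside [6, 17]); the 4×21 cube at (5.5, 0) contributes its full rectangle; Taking the first minus the rest: starting from the 15×9 cube, the 4×21 cube at (5.5, 0) partially overlaps it — only the 36.00 mm² overlap (of its 84.00 mm²) is removed, clipping the outline — 2 connected regions. The result has 2 disconnected regions.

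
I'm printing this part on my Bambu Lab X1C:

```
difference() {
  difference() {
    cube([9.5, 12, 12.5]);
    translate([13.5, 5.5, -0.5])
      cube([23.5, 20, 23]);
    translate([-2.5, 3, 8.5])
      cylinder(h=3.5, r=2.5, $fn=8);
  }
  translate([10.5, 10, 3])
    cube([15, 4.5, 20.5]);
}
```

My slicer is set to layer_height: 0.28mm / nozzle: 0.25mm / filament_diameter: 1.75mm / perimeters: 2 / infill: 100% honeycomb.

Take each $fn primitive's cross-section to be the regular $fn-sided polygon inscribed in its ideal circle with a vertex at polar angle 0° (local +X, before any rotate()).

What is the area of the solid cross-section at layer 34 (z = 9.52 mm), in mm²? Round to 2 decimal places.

At z = 9.52 mm: the cube (footprint 9.5×12) is included at this height (area 114.00 mm²); the cube at (13.5, 5.5) is present — its section is the full 23.5×20 rectangle (area 470.00 mm²); the r=2.5 cylinder at (-2.5, 3) gives a regular 8-gon of circumradius 2.5 (constant along its height) (area = (8/2)·2.500²·sin(360°/8) = 17.68 mm²); Subtracting the remaining from the first: starting from the 9.5×12 cube (114.00 mm²), the 23.5×20 cube at (13.5, 5.5) misses the remaining region (no effect); the r=2.5 cylinder at (-2.5, 3) misses the remaining region (no effect) — area = 114.00 mm²; the cube at (10.5, 10) (footprint 15×4.5) is included at this height (area 67.50 mm²); Taking the first minus the rest: starting from that combined region (114.00 mm²), the 15×4.5 cube at (10.5, 10) misses the remaining region (no effect) — area = 114.00 mm². Overall, the cross-section is a single solid region. Net area = 114.00 mm².

114.00 mm²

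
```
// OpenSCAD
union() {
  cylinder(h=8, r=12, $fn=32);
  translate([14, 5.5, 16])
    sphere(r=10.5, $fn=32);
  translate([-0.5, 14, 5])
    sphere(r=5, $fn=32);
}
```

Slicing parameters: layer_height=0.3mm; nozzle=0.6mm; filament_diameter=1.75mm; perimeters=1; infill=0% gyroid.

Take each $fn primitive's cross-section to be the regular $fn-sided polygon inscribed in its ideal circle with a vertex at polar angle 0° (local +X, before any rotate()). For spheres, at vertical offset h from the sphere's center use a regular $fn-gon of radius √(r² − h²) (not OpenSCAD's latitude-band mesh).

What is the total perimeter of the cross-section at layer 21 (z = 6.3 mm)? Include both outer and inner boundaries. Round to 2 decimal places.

At z = 6.3 mm: the r=12 cylinder gives a regular 32-gon of circumradius 12 (constant along its height) (perimeter = 2·32·12.000·sin(180°/32) = 75.28 mm); the sphere at (14, 5.5): section is a regular 32-gon, circumradius = √(r²−h²) = √(10.5²−9.7²) = 4.020 (perimeter = 2·32·4.020·sin(180°/32) = 25.22 mm); the sphere at (-0.5, 14): section is a regular 32-gon, circumradius = √(r²−h²) = √(5²−1.3²) = 4.828 (perimeter = 2·32·4.828·sin(180°/32) = 30.29 mm); Combining (union): the regions partially overlap (shared area 18.08 mm²), so the edge portions inside another operand are dropped and the merged outline is re-measured after clipping — boundary = 103.79 mm. Overall, the cross-section is a single solid region. Total boundary length (outer) = 103.79 mm.

103.79 mm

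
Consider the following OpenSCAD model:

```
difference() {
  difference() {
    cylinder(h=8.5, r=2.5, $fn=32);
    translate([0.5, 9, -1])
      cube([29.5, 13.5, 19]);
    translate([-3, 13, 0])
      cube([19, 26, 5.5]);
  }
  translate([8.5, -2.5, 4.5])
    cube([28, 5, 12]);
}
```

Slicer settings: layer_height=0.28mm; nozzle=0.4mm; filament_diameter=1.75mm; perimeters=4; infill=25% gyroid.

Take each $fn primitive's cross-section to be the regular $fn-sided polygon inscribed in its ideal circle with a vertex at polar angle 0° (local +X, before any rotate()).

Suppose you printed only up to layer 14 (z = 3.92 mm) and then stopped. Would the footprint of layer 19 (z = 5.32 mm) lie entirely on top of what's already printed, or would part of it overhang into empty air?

Compare the two slices. At z = 3.92: the cylinder: section is a regular 32-gon, circumradius r=2.5 (area = (32/2)·2.500²·sin(360°/32) = 19.51 mm²); the cube at (0.5, 9) (footprint 29.5×13.5) is included at this height (area 398.25 mm²); the cube at (-3, 13) is present — its section is the full 19×26 rectangle (area 494.00 mm²); After the difference (first − rest): starting from the r=2.5 cylinder (19.51 mm²), the 29.5×13.5 cube at (0.5, 9) misses the remaining region (no effect); the 19×26 cube at (-3, 13) misses the remaining region (no effect) — area = 19.51 mm²; the cube at (8.5, -2.5) is absent (z outside [4.5, 16.5]); Subtracting the remaining from the first: none of the subtracted shapes is present at this height, so that combined region is unchanged — area = 19.51 mm². At z = 5.32: the r=2.5 cylinder contributes a regular 32-gon of circumradius 2.5 (area = (32/2)·2.500²·sin(360°/32) = 19.51 mm²); the cube at (0.5, 9) is present — its section is the full 29.5×13.5 rectangle (area 398.25 mm²); the cube at (-3, 13) (footprint 19×26) is included at this height (area 494.00 mm²); After the difference (first − rest): starting from the r=2.5 cylinder (19.51 mm²), the 29.5×13.5 cube at (0.5, 9) misses the remaining region (no effect); the 19×26 cube at (-3, 13) misses the remaining region (no effect) — area = 19.51 mm²; the cube at (8.5, -2.5) is present — its section is the full 28×5 rectangle (area 140.00 mm²); Subtracting the remaining from the first: starting from that combined region (19.51 mm²), the 28×5 cube at (8.5, -2.5) misses the remaining region (no effect) — area = 19.51 mm². Checking containment: the cross-section at z = 5.32 is a subset of the cross-section at z = 3.92.

entirely on top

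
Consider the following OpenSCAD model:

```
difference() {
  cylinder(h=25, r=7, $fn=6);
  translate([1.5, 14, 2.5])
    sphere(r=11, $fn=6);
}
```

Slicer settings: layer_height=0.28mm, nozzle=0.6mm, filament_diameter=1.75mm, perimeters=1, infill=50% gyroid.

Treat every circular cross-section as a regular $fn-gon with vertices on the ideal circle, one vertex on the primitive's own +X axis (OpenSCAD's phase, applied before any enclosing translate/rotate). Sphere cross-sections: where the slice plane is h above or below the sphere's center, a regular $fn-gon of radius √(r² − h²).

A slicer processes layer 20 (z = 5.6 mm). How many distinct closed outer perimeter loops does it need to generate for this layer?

At z = 5.6 mm: the cylinder: section is a regular 6-gon, circumradius r=7; the sphere at (1.5, 14): section is a regular 6-gon, circumradius = √(r²−h²) = √(11²−3.1²) = 10.554; Taking the first minus the rest: starting from the r=7 cylinder, the r=11 sphere at (1.5, 14) partially overlaps it — only the 9.18 mm² overlap (of its 289.40 mm²) is removed, clipping the outline — 1 connected region. The result has 1 disconnected region.

1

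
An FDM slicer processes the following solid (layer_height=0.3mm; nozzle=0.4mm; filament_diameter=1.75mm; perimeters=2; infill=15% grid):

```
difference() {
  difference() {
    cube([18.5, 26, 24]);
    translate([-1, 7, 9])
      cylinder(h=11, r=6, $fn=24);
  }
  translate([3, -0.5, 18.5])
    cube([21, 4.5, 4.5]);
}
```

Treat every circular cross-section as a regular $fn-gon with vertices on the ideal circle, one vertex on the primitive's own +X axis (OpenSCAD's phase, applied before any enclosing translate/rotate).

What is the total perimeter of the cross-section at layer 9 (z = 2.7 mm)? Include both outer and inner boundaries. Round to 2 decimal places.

89.00 mm

At z = 2.7 mm: the cube is present — its section is the full 18.5×26 rectangle (perimeter 89.00 mm); the cylinder at (-1, 7) is not intersected at this z (z outside [9, 20]); Taking the first minus the rest: none of the subtracted shapes is present at this height, so the 18.5×26 cube is unchanged — boundary = 89.00 mm; the cube at (3, -0.5) is absent (z outside [18.5, 23]); Taking the first minus the rest: none of the subtracted shapes is present at this height, so that combined region is unchanged — boundary = 89.00 mm. Overall, the cross-section is a single solid region. Total boundary length (outer) = 89.00 mm.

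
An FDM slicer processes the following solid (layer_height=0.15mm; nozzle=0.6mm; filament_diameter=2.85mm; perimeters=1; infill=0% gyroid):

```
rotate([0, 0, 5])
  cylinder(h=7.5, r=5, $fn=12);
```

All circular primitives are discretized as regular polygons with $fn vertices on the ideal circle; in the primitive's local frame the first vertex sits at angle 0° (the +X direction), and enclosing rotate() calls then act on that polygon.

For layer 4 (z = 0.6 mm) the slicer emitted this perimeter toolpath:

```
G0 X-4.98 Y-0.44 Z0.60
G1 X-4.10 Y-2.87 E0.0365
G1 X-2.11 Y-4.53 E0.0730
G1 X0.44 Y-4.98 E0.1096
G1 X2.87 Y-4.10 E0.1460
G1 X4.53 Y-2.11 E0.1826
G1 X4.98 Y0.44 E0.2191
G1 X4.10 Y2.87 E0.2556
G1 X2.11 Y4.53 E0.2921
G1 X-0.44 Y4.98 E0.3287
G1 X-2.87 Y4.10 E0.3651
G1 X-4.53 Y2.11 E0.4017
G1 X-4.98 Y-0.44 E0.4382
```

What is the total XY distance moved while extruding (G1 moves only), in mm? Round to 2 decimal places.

Sum the Euclidean lengths of each G1 segment: total = 31.06 mm.

31.06 mm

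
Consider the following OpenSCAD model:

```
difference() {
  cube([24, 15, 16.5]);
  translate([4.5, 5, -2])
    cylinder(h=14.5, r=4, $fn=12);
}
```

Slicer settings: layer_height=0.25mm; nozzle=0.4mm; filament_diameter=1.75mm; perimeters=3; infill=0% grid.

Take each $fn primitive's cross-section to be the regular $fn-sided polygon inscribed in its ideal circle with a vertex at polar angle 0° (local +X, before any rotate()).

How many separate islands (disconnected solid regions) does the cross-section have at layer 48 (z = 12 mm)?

At z = 12 mm: the cube (footprint 24×15) is included at this height; the cylinder at (4.5, 5): section is a regular 12-gon, circumradius r=4; After the difference (first − rest): starting from the 24×15 cube, the r=4 cylinder at (4.5, 5) lies wholly inside it (removes its full 48.00 mm² and its 24.85 mm outline becomes a hole wall) — 1 connected region with 1 hole. Overall, the cross-section is one region with 1 hole. Island count = 1.

1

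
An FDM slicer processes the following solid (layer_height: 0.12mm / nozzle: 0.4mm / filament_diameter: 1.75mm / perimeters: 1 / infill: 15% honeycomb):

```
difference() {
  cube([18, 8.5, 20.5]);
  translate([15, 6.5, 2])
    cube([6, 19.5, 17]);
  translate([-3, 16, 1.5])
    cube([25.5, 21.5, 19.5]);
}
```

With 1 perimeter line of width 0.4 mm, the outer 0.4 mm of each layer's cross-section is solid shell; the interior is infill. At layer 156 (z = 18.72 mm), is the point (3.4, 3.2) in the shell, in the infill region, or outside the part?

infill

At z = 18.72 mm: the 18×8.5 cube contributes its full rectangle; the cube at (15, 6.5) (footprint 6×19.5) is included at this height; the 25.5×21.5 cube at (-3, 16) contributes its full rectangle; After the difference (first − rest): starting from the 18×8.5 cube, the 6×19.5 cube at (15, 6.5) partially overlaps it — only the 6.00 mm² overlap (of its 117.00 mm²) is removed, clipping the outline; the 25.5×21.5 cube at (-3, 16) misses the remaining region (no effect) — 1 connected region. Overall, the cross-section is a single solid region. The nearest boundary edge runs (18.00, 0.00)→(0.00, 0.00); distance from the point to it = 3.20 mm. The point is inside the cross-section and 3.20 mm from the nearest boundary — more than the 0.4 mm shell width (1 × 0.4), so it's in the infill interior.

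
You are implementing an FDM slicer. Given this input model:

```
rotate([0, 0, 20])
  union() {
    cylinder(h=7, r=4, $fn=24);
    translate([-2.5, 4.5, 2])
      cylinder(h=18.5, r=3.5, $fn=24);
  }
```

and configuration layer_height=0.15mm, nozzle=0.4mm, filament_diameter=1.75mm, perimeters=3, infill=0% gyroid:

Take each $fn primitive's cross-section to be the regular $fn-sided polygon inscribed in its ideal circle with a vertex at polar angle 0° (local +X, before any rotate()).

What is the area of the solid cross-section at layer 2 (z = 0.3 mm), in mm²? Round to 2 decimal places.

At z = 0.3 mm: the r=4 cylinder gives a regular 24-gon of circumradius 4 (constant along its height) (area = (24/2)·4.000²·sin(360°/24) = 49.69 mm²); the cylinder at (-2.5, 4.5) is not intersected at this z (z outside [2, 20.5]); Merging all regions: only the r=4 cylinder is present, so the union is just that shape — area = 49.69 mm²; (whole slice rotated 20° about Z — lengths, areas and connectivity unchanged). Overall, the cross-section is a single solid region. Net area = 49.69 mm².

49.69 mm²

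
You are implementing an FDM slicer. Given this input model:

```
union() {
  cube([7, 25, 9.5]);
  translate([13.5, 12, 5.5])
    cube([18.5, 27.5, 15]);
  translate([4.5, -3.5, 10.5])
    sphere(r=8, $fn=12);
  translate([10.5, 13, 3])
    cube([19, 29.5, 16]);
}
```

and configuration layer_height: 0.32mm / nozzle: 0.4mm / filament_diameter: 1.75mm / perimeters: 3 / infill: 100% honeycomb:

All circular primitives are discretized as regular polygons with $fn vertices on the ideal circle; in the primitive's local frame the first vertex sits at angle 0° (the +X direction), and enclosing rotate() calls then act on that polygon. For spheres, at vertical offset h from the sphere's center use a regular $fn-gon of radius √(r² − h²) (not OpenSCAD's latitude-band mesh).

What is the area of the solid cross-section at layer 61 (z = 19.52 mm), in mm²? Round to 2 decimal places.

508.75 mm²

At z = 19.52 mm: the cube does not reach this height (z outside [0, 9.5]); the 18.5×27.5 cube at (13.5, 12) contributes its full rectangle (area 508.75 mm²); the sphere at (4.5, -3.5) is absent (|z−center|=9.020 > r=8); the cube at (10.5, 13) is not intersected at this z (z outside [3, 19]); Merging all regions: only the 18.5×27.5 cube at (13.5, 12) is present, so the union is just that shape — area = 508.75 mm². Overall, the cross-section is a single solid region. Net area = 508.75 mm².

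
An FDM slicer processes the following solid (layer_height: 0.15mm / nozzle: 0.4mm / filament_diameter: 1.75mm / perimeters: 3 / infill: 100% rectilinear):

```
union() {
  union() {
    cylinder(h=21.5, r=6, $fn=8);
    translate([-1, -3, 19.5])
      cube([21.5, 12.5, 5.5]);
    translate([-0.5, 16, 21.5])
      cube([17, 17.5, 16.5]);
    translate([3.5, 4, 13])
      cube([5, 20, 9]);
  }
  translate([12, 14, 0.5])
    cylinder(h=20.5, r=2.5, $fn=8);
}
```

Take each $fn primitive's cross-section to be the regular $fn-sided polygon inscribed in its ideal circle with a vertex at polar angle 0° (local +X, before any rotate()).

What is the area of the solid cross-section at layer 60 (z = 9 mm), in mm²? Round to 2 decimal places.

119.50 mm²

At z = 9 mm: the cylinder: section is a regular 8-gon, circumradius r=6 (area = (8/2)·6.000²·sin(360°/8) = 101.82 mm²); the cube at (-1, -3) does not reach this height (z outside [19.5, 25]); the cube at (-0.5, 16) is absent (z outside [21.5, 38]); the cube at (3.5, 4) does not reach this height (z outside [13, 22]); Merging all regions: only the r=6 cylinder is present, so the union is just that shape — area = 101.82 mm²; the r=2.5 cylinder at (12, 14) contributes a regular 8-gon of circumradius 2.5 (area = (8/2)·2.500²·sin(360°/8) = 17.68 mm²); Combining (union): the 2 present regions are separate (no shared area or edge), so areas and boundary lengths simply add and each stays a separate island — area = 119.50 mm². Overall, the cross-section has 2 separate islands. Net area = 119.50 mm².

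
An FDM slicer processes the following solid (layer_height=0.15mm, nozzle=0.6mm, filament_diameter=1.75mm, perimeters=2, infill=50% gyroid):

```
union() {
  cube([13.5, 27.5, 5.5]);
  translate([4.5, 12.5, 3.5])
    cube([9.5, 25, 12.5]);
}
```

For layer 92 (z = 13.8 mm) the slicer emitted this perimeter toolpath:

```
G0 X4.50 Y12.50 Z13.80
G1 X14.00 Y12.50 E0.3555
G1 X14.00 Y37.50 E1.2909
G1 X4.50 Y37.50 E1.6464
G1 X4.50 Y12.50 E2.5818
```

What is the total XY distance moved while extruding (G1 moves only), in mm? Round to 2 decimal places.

Sum the Euclidean lengths of each G1 segment: total = 69.00 mm.

69.00 mm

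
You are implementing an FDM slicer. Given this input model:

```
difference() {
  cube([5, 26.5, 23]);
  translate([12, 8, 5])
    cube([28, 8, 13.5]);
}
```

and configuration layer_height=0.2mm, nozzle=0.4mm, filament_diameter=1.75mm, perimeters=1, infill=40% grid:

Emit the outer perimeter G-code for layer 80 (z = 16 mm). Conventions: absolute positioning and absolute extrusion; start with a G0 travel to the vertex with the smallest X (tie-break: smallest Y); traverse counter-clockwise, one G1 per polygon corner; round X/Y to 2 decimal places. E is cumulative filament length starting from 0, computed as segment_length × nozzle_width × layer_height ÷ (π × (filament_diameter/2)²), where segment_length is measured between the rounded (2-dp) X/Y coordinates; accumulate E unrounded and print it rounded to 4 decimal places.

G0 X0.00 Y0.00 Z16.00
G1 X5.00 Y0.00 E0.1663
G1 X5.00 Y26.50 E1.0477
G1 X0.00 Y26.50 E1.2140
G1 X0.00 Y0.00 E2.0954

At z = 16 mm: the 5×26.5 cube contributes its full rectangle; the cube at (12, 8) is present — its section is the full 28×8 rectangle; Subtracting the remaining from the first: starting from the 5×26.5 cube, the 28×8 cube at (12, 8) misses the remaining region (no effect) — 1 connected region. The outline is a single polygon with 4 vertices. Extrusion per mm of travel: 0.4 × 0.2 / (π × 0.875²) = 0.033260. Accumulating E over each segment gives final E = 2.0954.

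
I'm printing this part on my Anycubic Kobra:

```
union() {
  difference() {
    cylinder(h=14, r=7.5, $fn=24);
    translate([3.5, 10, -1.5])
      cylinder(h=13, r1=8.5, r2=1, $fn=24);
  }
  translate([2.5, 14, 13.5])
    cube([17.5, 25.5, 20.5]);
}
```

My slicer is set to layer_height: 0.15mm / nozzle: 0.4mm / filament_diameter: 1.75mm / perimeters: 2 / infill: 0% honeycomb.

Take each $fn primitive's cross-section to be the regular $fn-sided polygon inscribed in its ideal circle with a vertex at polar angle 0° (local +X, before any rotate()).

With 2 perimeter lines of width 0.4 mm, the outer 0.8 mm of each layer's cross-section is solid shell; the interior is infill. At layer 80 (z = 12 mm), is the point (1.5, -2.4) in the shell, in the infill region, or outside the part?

infill

At z = 12 mm: the r=7.5 cylinder gives a regular 24-gon of circumradius 7.5 (constant along its height); the cone at (3.5, 10) is absent (z outside [-1.5, 11.5]); Subtracting the remaining from the first: none of the subtracted shapes is present at this height, so the r=7.5 cylinder is unchanged — 1 connected region; the cube at (2.5, 14) does not reach this height (z outside [13.5, 34]); Merging all regions: only the result so far is present, so the union is just that shape — 1 connected region. Overall, the cross-section is a single solid region. The nearest boundary edge runs (3.75, -6.50)→(5.30, -5.30); distance from the point to it = 4.62 mm. The point is inside the cross-section and 4.62 mm from the nearest boundary — more than the 0.8 mm shell width (2 × 0.4), so it's in the infill interior.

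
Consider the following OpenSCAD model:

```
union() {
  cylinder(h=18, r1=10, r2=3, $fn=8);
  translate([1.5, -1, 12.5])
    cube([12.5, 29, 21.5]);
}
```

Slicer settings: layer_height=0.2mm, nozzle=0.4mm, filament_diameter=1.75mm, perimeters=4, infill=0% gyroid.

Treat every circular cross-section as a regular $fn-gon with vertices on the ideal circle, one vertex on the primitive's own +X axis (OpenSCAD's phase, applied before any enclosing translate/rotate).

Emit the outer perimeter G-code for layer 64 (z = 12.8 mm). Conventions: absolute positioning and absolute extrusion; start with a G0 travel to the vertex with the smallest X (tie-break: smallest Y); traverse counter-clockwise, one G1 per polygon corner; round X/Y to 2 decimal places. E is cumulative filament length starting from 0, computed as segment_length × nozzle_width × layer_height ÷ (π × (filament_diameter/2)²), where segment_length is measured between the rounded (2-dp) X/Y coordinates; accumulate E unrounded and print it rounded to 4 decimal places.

G0 X-5.02 Y0.00 Z12.80
G1 X-3.55 Y-3.55 E0.1278
G1 X0.00 Y-5.02 E0.2556
G1 X3.55 Y-3.55 E0.3834
G1 X4.61 Y-1.00 E0.4752
G1 X14.00 Y-1.00 E0.7875
G1 X14.00 Y28.00 E1.7521
G1 X1.50 Y28.00 E2.1678
G1 X1.50 Y4.40 E2.9528
G1 X0.00 Y5.02 E3.0068
G1 X-3.55 Y3.55 E3.1346
G1 X-5.02 Y0.00 E3.2624

At z = 12.8 mm: the cone contributes a regular 8-gon of circumradius 5.022 (interpolated between r1=10 and r2=3 at t=0.711); the cube at (1.5, -1) is present — its section is the full 12.5×29 rectangle; Merging all regions: the regions partially overlap (shared area 14.08 mm²), so overlapping operands fuse into one piece — 1 connected region. The outline is a single polygon with 11 vertices. Extrusion per mm of travel: 0.4 × 0.2 / (π × 0.875²) = 0.033260. Accumulating E over each segment gives final E = 3.2624.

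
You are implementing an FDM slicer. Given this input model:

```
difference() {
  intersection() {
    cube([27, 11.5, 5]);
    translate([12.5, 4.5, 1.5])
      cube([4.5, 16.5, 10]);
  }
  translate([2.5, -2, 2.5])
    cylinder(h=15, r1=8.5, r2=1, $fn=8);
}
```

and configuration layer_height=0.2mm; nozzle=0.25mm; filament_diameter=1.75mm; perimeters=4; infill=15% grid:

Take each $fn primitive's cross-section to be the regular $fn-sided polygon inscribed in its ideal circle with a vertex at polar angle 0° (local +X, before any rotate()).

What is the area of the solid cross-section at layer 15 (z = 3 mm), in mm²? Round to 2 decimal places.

At z = 3 mm: the 27×11.5 cube contributes its full rectangle (area 310.50 mm²); the cube at (12.5, 4.5) is present — its section is the full 4.5×16.5 rectangle (area 74.25 mm²); Taking the intersection: the 4.5×16.5 cube at (12.5, 4.5) partially overlaps the 27×11.5 cube; clipping to the common part keeps 31.50 mm² — area = 31.50 mm²; the cone at (2.5, -2) contributes a regular 8-gon of circumradius 8.250 (interpolated between r1=8.5 and r2=1 at t=0.033) (area = (8/2)·8.250²·sin(360°/8) = 192.51 mm²); After the difference (first − rest): starting from the result so far (31.50 mm²), the cone at (2.5, -2) misses the remaining region (no effect) — area = 31.50 mm². Overall, the cross-section is a single solid region. Net area = 31.50 mm².

31.50 mm²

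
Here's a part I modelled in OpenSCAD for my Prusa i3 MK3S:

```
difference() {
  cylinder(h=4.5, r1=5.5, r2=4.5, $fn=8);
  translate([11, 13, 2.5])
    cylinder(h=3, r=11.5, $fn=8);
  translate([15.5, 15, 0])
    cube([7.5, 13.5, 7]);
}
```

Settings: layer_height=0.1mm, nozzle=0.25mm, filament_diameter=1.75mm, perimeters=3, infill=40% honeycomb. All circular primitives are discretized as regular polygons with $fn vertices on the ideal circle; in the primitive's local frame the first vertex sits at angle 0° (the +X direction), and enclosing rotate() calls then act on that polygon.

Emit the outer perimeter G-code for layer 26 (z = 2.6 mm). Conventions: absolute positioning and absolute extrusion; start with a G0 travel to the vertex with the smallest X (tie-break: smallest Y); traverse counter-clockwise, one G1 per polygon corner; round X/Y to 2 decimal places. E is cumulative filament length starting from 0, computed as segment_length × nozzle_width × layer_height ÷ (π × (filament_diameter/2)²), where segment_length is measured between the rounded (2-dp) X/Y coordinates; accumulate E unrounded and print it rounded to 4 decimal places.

At z = 2.6 mm: the cone (r1=5.5→r2=4.5) has section circumradius 4.922 here — a regular 8-gon; the r=11.5 cylinder at (11, 13) contributes a regular 8-gon of circumradius 11.5; the 7.5×13.5 cube at (15.5, 15) contributes its full rectangle; Subtracting the remaining from the first: starting from the cone, the r=11.5 cylinder at (11, 13) misses the remaining region (no effect); the 7.5×13.5 cube at (15.5, 15) misses the remaining region (no effect) — 1 connected region. The outline is a single polygon with 8 vertices. Extrusion per mm of travel: 0.25 × 0.1 / (π × 0.875²) = 0.010394. Accumulating E over each segment gives final E = 0.3132.

G0 X-4.92 Y0.00 Z2.60
G1 X-3.48 Y-3.48 E0.0391
G1 X0.00 Y-4.92 E0.0783
G1 X3.48 Y-3.48 E0.1174
G1 X4.92 Y0.00 E0.1566
G1 X3.48 Y3.48 E0.1957
G1 X0.00 Y4.92 E0.2349
G1 X-3.48 Y3.48 E0.2740
G1 X-4.92 Y0.00 E0.3132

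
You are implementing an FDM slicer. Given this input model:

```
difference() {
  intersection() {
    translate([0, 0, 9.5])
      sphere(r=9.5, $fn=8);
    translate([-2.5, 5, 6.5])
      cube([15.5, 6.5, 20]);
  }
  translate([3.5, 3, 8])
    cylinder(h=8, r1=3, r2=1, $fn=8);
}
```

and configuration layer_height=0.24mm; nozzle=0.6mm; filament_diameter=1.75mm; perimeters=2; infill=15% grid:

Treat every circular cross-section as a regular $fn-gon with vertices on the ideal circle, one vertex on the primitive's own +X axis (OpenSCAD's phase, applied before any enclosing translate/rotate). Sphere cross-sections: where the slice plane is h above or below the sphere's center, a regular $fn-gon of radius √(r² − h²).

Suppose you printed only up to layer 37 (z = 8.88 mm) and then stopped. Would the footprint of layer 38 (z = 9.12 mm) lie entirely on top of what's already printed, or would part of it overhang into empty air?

entirely on top

Compare the two slices. At z = 8.88: the r=9.5 sphere slices to a regular 8-gon of circumradius 9.480 (√(r²−h²) with h=0.62 from center) (area = (8/2)·9.480²·sin(360°/8) = 254.18 mm²); the 15.5×6.5 cube at (-2.5, 5) contributes its full rectangle (area 100.75 mm²); Taking the intersection: the 15.5×6.5 cube at (-2.5, 5) partially overlaps the r=9.5 sphere; clipping to the common part keeps 31.23 mm² — area = 31.23 mm²; the cone at (3.5, 3) contributes a regular 8-gon of circumradius 2.780 (interpolated between r1=3 and r2=1 at t=0.110) (area = (8/2)·2.780²·sin(360°/8) = 21.86 mm²); Subtracting the remaining from the first: starting from that combined region (31.23 mm²), the cone at (3.5, 3) partially overlaps it — only the 1.47 mm² overlap (of its 21.86 mm²) is removed, clipping the outline — area = 29.76 mm². At z = 9.12: the r=9.5 sphere slices to a regular 8-gon of circumradius 9.492 (√(r²−h²) with h=0.38 from center) (area = (8/2)·9.492²·sin(360°/8) = 254.86 mm²); the cube at (-2.5, 5) (footprint 15.5×6.5) is included at this height (area 100.75 mm²); Taking the intersection: the 15.5×6.5 cube at (-2.5, 5) partially overlaps the r=9.5 sphere; clipping to the common part keeps 31.37 mm² — area = 31.37 mm²; the cone at (3.5, 3) contributes a regular 8-gon of circumradius 2.720 (interpolated between r1=3 and r2=1 at t=0.140) (area = (8/2)·2.720²·sin(360°/8) = 20.93 mm²); Taking the first minus the rest: starting from the result so far (31.37 mm²), the cone at (3.5, 3) partially overlaps it — only the 1.25 mm² overlap (of its 20.93 mm²) is removed, clipping the outline — area = 30.12 mm². Checking containment: the cross-section at z = 9.12 is a subset of the cross-section at z = 8.88.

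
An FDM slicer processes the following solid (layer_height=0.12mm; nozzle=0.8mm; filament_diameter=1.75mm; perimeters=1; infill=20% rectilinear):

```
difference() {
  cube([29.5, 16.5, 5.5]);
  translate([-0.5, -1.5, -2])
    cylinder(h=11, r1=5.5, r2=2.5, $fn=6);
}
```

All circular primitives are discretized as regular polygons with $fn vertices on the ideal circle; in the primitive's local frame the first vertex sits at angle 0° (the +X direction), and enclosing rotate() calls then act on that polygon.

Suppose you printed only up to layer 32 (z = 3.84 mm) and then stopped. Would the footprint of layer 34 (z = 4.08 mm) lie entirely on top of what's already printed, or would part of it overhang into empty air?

entirely on top

Compare the two slices. At z = 3.84: the 29.5×16.5 cube contributes its full rectangle (area 486.75 mm²); the cone at (-0.5, -1.5) contributes a regular 6-gon of circumradius 3.907 (interpolated between r1=5.5 and r2=2.5 at t=0.531) (area = (6/2)·3.907²·sin(360°/6) = 39.66 mm²); After the difference (first − rest): starting from the 29.5×16.5 cube (486.75 mm²), the cone at (-0.5, -1.5) partially overlaps it — only the 3.76 mm² overlap (of its 39.66 mm²) is removed, clipping the outline — area = 482.99 mm². At z = 4.08: the cube (footprint 29.5×16.5) is included at this height (area 486.75 mm²); the cone at (-0.5, -1.5) contributes a regular 6-gon of circumradius 3.842 (interpolated between r1=5.5 and r2=2.5 at t=0.553) (area = (6/2)·3.842²·sin(360°/6) = 38.35 mm²); Taking the first minus the rest: starting from the 29.5×16.5 cube (486.75 mm²), the cone at (-0.5, -1.5) partially overlaps it — only the 3.56 mm² overlap (of its 38.35 mm²) is removed, clipping the outline — area = 483.19 mm². Checking containment: the cross-section at z = 4.08 is a subset of the cross-section at z = 3.84.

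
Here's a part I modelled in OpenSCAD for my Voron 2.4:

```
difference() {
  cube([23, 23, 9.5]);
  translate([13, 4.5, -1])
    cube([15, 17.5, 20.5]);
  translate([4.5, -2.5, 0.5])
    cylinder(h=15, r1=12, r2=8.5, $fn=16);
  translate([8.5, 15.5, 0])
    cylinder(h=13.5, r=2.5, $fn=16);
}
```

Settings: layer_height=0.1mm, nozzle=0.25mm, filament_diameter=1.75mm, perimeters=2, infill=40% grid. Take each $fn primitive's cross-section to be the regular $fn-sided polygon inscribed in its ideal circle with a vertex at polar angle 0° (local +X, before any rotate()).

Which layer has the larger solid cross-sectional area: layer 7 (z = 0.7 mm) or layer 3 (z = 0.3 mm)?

layer 3 (z = 0.3 mm)

Layer 7 (z = 0.7): the cube is present — its section is the full 23×23 rectangle (area 529.00 mm²); the cube at (13, 4.5) is present — its section is the full 15×17.5 rectangle (area 262.50 mm²); the cone at (4.5, -2.5) contributes a regular 16-gon of circumradius 11.953 (interpolated between r1=12 and r2=8.5 at t=0.013) (area = (16/2)·11.953²·sin(360°/16) = 437.43 mm²); the r=2.5 cylinder at (8.5, 15.5) contributes a regular 16-gon of circumradius 2.5 (area = (16/2)·2.500²·sin(360°/16) = 19.13 mm²); Taking the first minus the rest: starting from the 23×23 cube (529.00 mm²), the 15×17.5 cube at (13, 4.5) partially overlaps it — only the 175.00 mm² overlap (of its 262.50 mm²) is removed, clipping the outline; the cone at (4.5, -2.5) partially overlaps it — only the 119.98 mm² overlap (of its 437.43 mm²) is removed, clipping the outline; the r=2.5 cylinder at (8.5, 15.5) lies wholly inside it (removes its full 19.13 mm² and its 15.61 mm outline becomes a hole wall) — area = 214.88 mm². So its area = 214.88 mm². Layer 3 (z = 0.3): the cube (footprint 23×23) is included at this height (area 529.00 mm²); the cube at (13, 4.5) (footprint 15×17.5) is included at this height (area 262.50 mm²); the cone at (4.5, -2.5) is not intersected at this z (z outside [0.5, 15.5]); the r=2.5 cylinder at (8.5, 15.5) contributes a regular 16-gon of circumradius 2.5 (area = (16/2)·2.500²·sin(360°/16) = 19.13 mm²); After the difference (first − rest): starting from the 23×23 cube (529.00 mm²), the 15×17.5 cube at (13, 4.5) partially overlaps it — only the 175.00 mm² overlap (of its 262.50 mm²) is removed, clipping the outline; the r=2.5 cylinder at (8.5, 15.5) lies wholly inside it (removes its full 19.13 mm² and its 15.61 mm outline becomes a hole wall) — area = 334.87 mm². So its area = 334.87 mm². Layer 3 is larger (334.87 vs 214.88 mm²).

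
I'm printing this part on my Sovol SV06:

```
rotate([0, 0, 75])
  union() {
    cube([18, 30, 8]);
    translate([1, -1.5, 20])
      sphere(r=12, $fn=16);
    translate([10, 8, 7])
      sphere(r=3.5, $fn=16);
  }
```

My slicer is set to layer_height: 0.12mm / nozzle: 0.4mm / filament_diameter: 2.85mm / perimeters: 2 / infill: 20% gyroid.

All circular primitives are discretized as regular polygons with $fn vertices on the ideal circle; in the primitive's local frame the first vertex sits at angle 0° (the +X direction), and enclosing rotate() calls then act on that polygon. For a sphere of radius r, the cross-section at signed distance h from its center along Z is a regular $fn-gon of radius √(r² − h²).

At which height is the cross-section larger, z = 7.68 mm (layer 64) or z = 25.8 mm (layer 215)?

layer 64 (z = 7.68 mm)

Layer 64 (z = 7.68): the cube is present — its section is the full 18×30 rectangle (area 540.00 mm²); the sphere at (1, -1.5) is absent (|z−center|=12.320 > r=12); the r=3.5 sphere at (10, 8) contributes a regular 16-gon of circumradius √(3.5²−0.68²) = 3.433 (area = (16/2)·3.433²·sin(360°/16) = 36.09 mm²); Merging all regions: the r=3.5 sphere at (10, 8) lies entirely inside the 18×30 cube, so the union is just the 18×30 cube — area = 540.00 mm²; (whole slice rotated 75° about Z — lengths, areas and connectivity unchanged). So its area = 540.00 mm². Layer 215 (z = 25.8): the cube is absent (z outside [0, 8]); the sphere at (1, -1.5): section is a regular 16-gon, circumradius = √(r²−h²) = √(12²−5.8²) = 10.505 (area = (16/2)·10.505²·sin(360°/16) = 337.86 mm²); the sphere at (10, 8) is not intersected at this z (|z−center|=18.800 > r=3.5); Combining (union): only the r=12 sphere at (1, -1.5) is present, so the union is just that shape — area = 337.86 mm²; (whole slice rotated 75° about Z — lengths, areas and connectivity unchanged). So its area = 337.86 mm². Layer 64 is larger (540.00 vs 337.86 mm²).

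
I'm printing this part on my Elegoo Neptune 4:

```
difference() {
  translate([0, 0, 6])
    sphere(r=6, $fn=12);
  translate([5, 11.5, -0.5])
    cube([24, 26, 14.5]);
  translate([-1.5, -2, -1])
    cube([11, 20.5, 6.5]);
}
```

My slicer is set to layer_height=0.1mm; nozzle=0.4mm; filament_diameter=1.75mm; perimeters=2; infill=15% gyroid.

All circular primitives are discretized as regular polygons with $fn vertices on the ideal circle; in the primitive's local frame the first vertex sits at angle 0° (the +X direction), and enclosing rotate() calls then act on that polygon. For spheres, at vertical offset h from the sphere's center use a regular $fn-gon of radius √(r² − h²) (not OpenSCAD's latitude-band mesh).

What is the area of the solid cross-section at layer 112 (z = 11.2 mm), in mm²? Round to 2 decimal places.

At z = 11.2 mm: the sphere: section is a regular 12-gon, circumradius = √(r²−h²) = √(6²−5.2²) = 2.993 (area = (12/2)·2.993²·sin(360°/12) = 26.88 mm²); the 24×26 cube at (5, 11.5) contributes its full rectangle (area 624.00 mm²); the cube at (-1.5, -2) is absent (z outside [-1, 5.5]); Taking the first minus the rest: starting from the r=6 sphere (26.88 mm²), the 24×26 cube at (5, 11.5) misses the remaining region (no effect) — area = 26.88 mm². Overall, the cross-section is a single solid region. Net area = 26.88 mm².

26.88 mm²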